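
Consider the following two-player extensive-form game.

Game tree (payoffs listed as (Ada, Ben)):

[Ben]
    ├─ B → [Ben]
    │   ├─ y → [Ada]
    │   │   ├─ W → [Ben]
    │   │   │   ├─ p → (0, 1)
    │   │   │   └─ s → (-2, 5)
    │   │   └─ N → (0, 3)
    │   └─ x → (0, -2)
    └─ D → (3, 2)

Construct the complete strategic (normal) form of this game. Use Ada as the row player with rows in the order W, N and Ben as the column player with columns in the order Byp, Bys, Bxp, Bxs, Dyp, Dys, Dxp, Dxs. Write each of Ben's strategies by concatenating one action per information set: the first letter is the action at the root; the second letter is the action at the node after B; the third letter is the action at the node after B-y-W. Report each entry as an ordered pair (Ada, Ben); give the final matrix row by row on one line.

          Byp      Bys      Bxp      Bxs      Dyp      Dys      Dxp      Dxs
   W    (0,1)   (-2,5)   (0,-2)   (0,-2)    (3,2)    (3,2)    (3,2)    (3,2)
   N    (0,3)    (0,3)   (0,-2)   (0,-2)    (3,2)    (3,2)    (3,2)    (3,2)

W: (0,1) (-2,5) (0,-2) (0,-2) (3,2) (3,2) (3,2) (3,2) | N: (0,3) (0,3) (0,-2) (0,-2) (3,2) (3,2) (3,2) (3,2)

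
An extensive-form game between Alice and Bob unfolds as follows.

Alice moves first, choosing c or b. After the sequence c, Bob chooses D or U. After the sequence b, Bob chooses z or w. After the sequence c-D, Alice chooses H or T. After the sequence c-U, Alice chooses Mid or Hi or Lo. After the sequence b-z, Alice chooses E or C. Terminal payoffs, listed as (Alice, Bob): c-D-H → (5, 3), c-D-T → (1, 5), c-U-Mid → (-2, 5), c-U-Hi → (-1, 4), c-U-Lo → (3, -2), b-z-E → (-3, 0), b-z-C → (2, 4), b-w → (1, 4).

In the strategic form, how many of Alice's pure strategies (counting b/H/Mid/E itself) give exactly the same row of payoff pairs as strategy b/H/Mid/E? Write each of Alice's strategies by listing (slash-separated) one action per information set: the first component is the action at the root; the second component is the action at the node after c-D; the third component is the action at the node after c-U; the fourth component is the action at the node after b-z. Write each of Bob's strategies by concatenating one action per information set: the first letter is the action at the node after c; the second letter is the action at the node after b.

6

Row for b/H/Mid/E (columns Dz, Dw, Uz, Uw): (-3,0) (1,4) (-3,0) (1,4).
Under b/H/Mid/E, Alice's choice at the node after c-D and at the node after c-U can never be reached regardless of what Bob does, so varying those choices leaves every outcome unchanged.
Holding the reachable choices fixed and varying the unreachable ones freely already gives 2 × 3 = 6 equivalent strategies.
No other strategy reproduces this row, so those 6 are the full class: b/H/Mid/E, b/H/Hi/E, b/H/Lo/E, b/T/Mid/E, b/T/Hi/E, b/T/Lo/E.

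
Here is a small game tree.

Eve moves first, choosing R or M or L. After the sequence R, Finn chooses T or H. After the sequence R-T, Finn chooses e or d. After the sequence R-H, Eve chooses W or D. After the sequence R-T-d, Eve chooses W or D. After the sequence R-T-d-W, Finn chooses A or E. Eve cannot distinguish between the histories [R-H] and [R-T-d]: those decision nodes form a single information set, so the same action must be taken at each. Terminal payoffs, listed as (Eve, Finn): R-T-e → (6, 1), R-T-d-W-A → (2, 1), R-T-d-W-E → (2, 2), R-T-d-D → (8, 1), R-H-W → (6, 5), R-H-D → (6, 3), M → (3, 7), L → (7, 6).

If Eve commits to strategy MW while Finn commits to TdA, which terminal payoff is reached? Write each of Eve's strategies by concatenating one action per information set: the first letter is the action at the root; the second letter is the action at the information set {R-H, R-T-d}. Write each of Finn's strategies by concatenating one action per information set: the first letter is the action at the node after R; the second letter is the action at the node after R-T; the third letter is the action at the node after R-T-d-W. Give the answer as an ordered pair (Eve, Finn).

(3, 7)

Trace the play path from the root:
  Eve plays M
→ terminal payoff (3, 7).
(Eve's choice at the information set {R-H, R-T-d} is never reached on this path, so it doesn't affect the outcome.)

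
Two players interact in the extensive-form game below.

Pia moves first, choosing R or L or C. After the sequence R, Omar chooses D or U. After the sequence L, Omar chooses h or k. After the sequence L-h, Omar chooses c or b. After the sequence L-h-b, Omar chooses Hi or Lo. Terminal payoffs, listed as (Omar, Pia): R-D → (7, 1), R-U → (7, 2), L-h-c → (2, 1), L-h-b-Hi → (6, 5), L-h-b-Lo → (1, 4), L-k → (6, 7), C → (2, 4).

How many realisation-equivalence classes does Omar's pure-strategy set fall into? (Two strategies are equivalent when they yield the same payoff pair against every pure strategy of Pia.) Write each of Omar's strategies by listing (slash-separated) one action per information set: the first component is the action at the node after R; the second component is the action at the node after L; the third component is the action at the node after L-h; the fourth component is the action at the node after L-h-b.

8

Omar has 16 pure strategies: D/h/c/Hi, D/h/c/Lo, D/h/b/Hi, D/h/b/Lo, D/k/c/Hi, D/k/c/Lo, D/k/b/Hi, D/k/b/Lo, U/h/c/Hi, U/h/c/Lo, U/h/b/Hi, U/h/b/Lo, U/k/c/Hi, U/k/c/Lo, U/k/b/Hi, U/k/b/Lo. Columns: R, L, C.
{D/h/c/Hi, D/h/c/Lo} → row (7,1) (2,1) (2,4)
{D/h/b/Hi} → row (7,1) (6,5) (2,4)
{D/h/b/Lo} → row (7,1) (1,4) (2,4)
{D/k/c/Hi, D/k/c/Lo, D/k/b/Hi, D/k/b/Lo} → row (7,1) (6,7) (2,4)
{U/h/c/Hi, U/h/c/Lo} → row (7,2) (2,1) (2,4)
{U/h/b/Hi} → row (7,2) (6,5) (2,4)
{U/h/b/Lo} → row (7,2) (1,4) (2,4)
{U/k/c/Hi, U/k/c/Lo, U/k/b/Hi, U/k/b/Lo} → row (7,2) (6,7) (2,4)
That's 8 distinct rows out of 16 strategies.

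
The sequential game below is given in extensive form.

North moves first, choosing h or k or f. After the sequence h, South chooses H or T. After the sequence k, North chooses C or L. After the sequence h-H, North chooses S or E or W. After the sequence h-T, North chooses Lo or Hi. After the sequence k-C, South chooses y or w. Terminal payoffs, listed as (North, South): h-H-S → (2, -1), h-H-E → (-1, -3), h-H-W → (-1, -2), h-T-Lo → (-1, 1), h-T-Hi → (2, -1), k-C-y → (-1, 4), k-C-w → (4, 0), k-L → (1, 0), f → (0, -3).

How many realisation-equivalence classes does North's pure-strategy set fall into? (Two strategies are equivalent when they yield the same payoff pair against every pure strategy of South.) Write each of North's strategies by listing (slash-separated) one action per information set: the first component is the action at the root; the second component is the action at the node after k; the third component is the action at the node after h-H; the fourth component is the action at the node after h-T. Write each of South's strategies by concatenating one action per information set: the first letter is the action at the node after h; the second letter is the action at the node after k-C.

9

North has 36 pure strategies: h/C/S/Lo, h/C/S/Hi, h/C/E/Lo, h/C/E/Hi, h/C/W/Lo, h/C/W/Hi, h/L/S/Lo, h/L/S/Hi, h/L/E/Lo, h/L/E/Hi, h/L/W/Lo, h/L/W/Hi, k/C/S/Lo, k/C/S/Hi, k/C/E/Lo, k/C/E/Hi, k/C/W/Lo, k/C/W/Hi, k/L/S/Lo, k/L/S/Hi, k/L/E/Lo, k/L/E/Hi, k/L/W/Lo, k/L/W/Hi, f/C/S/Lo, f/C/S/Hi, f/C/E/Lo, f/C/E/Hi, f/C/W/Lo, f/C/W/Hi, f/L/S/Lo, f/L/S/Hi, f/L/E/Lo, f/L/E/Hi, f/L/W/Lo, f/L/W/Hi. Columns: Hy, Hw, Ty, Tw.
{h/C/S/Lo, h/L/S/Lo} → row (2,-1) (2,-1) (-1,1) (-1,1)
{h/C/S/Hi, h/L/S/Hi} → row (2,-1) (2,-1) (2,-1) (2,-1)
{h/C/E/Lo, h/L/E/Lo} → row (-1,-3) (-1,-3) (-1,1) (-1,1)
{h/C/E/Hi, h/L/E/Hi} → row (-1,-3) (-1,-3) (2,-1) (2,-1)
{h/C/W/Lo, h/L/W/Lo} → row (-1,-2) (-1,-2) (-1,1) (-1,1)
{h/C/W/Hi, h/L/W/Hi} → row (-1,-2) (-1,-2) (2,-1) (2,-1)
{k/C/S/Lo, k/C/S/Hi, k/C/E/Lo, k/C/E/Hi, k/C/W/Lo, k/C/W/Hi} → row (-1,4) (4,0) (-1,4) (4,0)
{k/L/S/Lo, k/L/S/Hi, k/L/E/Lo, k/L/E/Hi, k/L/W/Lo, k/L/W/Hi} → row (1,0) (1,0) (1,0) (1,0)
{f/C/S/Lo, f/C/S/Hi, f/C/E/Lo, f/C/E/Hi, f/C/W/Lo, f/C/W/Hi, f/L/S/Lo, f/L/S/Hi, f/L/E/Lo, f/L/E/Hi, f/L/W/Lo, f/L/W/Hi} → row (0,-3) (0,-3) (0,-3) (0,-3)
That's 9 distinct rows out of 36 strategies.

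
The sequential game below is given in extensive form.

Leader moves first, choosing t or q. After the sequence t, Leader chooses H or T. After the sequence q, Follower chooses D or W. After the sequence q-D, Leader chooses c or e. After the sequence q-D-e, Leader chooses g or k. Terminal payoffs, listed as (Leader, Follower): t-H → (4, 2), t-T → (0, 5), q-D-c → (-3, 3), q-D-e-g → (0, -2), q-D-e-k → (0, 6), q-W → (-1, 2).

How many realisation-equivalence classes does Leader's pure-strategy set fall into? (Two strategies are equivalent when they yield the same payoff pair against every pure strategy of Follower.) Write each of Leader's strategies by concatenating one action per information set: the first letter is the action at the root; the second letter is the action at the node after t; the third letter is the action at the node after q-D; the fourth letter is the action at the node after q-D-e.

Leader has 16 pure strategies: tHcg, tHck, tHeg, tHek, tTcg, tTck, tTeg, tTek, qHcg, qHck, qHeg, qHek, qTcg, qTck, qTeg, qTek. Columns: D, W.
{tHcg, tHck, tHeg, tHek} → row (4,2) (4,2)
{tTcg, tTck, tTeg, tTek} → row (0,5) (0,5)
{qHcg, qHck, qTcg, qTck} → row (-3,3) (-1,2)
{qHeg, qTeg} → row (0,-2) (-1,2)
{qHek, qTek} → row (0,6) (-1,2)
That's 5 distinct rows out of 16 strategies.

5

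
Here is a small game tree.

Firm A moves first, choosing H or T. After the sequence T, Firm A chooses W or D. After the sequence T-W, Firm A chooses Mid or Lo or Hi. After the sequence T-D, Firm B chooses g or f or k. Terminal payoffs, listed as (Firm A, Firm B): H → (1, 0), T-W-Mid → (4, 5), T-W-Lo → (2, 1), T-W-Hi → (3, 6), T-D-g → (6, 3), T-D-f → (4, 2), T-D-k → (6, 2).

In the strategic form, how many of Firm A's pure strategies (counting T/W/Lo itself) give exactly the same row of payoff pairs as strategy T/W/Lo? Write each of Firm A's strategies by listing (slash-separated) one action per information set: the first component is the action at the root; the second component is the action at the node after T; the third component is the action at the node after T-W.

Row for T/W/Lo (columns g, f, k): (2,1) (2,1) (2,1).
Every one of Firm A's information sets is on the play path for some reply by Firm B when Firm A follows T/W/Lo.
Changing the action at any of them therefore changes at least one column, so only T/W/Lo itself gives this row.

1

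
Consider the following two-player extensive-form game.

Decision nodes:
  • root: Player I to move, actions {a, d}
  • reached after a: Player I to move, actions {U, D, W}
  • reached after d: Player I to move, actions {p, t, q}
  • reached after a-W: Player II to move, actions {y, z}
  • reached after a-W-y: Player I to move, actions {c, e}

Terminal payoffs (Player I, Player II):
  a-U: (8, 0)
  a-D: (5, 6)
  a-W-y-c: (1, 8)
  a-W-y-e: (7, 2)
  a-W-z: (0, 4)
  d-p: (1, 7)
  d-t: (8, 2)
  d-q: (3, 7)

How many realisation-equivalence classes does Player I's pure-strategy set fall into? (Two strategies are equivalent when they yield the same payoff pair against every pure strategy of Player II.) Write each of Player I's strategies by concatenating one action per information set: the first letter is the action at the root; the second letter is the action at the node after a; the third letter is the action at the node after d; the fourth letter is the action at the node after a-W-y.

7

Player I has 36 pure strategies: aUpc, aUpe, aUtc, aUte, aUqc, aUqe, aDpc, aDpe, aDtc, aDte, aDqc, aDqe, aWpc, aWpe, aWtc, aWte, aWqc, aWqe, dUpc, dUpe, dUtc, dUte, dUqc, dUqe, dDpc, dDpe, dDtc, dDte, dDqc, dDqe, dWpc, dWpe, dWtc, dWte, dWqc, dWqe. Columns: y, z.
{aUpc, aUpe, aUtc, aUte, aUqc, aUqe} → row (8,0) (8,0)
{aDpc, aDpe, aDtc, aDte, aDqc, aDqe} → row (5,6) (5,6)
{aWpc, aWtc, aWqc} → row (1,8) (0,4)
{aWpe, aWte, aWqe} → row (7,2) (0,4)
{dUpc, dUpe, dDpc, dDpe, dWpc, dWpe} → row (1,7) (1,7)
{dUtc, dUte, dDtc, dDte, dWtc, dWte} → row (8,2) (8,2)
{dUqc, dUqe, dDqc, dDqe, dWqc, dWqe} → row (3,7) (3,7)
That's 7 distinct rows out of 36 strategies.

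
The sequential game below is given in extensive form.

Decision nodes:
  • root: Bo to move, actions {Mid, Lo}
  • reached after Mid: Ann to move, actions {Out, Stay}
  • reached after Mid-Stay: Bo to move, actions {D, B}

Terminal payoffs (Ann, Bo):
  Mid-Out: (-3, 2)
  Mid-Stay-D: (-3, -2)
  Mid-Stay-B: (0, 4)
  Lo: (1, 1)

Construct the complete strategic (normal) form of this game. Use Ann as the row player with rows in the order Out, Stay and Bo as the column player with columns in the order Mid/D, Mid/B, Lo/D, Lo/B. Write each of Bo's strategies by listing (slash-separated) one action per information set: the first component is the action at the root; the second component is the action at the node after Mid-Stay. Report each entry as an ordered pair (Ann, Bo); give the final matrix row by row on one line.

Out: (-3,2) (-3,2) (1,1) (1,1) | Stay: (-3,-2) (0,4) (1,1) (1,1)

        Mid/D    Mid/B     Lo/D     Lo/B
 Out   (-3,2)   (-3,2)    (1,1)    (1,1)
Stay  (-3,-2)    (0,4)    (1,1)    (1,1)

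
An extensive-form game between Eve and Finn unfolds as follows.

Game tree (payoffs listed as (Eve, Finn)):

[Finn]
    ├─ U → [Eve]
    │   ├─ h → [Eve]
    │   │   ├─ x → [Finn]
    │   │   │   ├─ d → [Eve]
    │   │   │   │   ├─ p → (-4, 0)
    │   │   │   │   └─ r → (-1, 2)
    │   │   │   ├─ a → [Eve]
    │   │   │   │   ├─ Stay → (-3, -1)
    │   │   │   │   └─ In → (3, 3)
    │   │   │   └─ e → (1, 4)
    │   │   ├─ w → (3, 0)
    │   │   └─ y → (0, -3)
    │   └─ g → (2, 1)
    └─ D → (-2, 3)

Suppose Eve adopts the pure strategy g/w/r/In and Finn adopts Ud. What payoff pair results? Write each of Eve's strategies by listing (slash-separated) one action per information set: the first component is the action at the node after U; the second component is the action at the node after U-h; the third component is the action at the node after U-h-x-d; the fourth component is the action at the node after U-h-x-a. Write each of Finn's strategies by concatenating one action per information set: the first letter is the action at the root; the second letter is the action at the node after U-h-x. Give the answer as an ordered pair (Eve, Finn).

(2, 1)

Trace the play path from the root:
  Finn plays U
  Eve plays g at [U]
→ terminal payoff (2, 1).
(Eve's choice at the node after U-h is never reached on this path, so it doesn't affect the outcome.)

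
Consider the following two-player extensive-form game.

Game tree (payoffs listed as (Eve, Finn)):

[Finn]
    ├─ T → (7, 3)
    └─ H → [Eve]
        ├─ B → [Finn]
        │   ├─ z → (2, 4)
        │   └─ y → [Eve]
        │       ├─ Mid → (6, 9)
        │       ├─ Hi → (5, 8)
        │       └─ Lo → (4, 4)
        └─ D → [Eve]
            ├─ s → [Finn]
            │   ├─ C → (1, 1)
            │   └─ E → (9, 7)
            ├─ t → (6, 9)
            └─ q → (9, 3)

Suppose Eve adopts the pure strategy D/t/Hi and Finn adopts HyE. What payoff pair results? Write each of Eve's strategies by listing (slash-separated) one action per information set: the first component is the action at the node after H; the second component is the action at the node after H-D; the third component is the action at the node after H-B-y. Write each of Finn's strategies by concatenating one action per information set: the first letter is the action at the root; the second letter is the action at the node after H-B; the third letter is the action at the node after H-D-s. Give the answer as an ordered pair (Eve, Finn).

(6, 9)

Trace the play path from the root:
  Finn plays H
  Eve plays D at [H]
  Eve plays t at [H-D]
→ terminal payoff (6, 9).
(Eve's choice at the node after H-B-y is never reached on this path, so it doesn't affect the outcome.)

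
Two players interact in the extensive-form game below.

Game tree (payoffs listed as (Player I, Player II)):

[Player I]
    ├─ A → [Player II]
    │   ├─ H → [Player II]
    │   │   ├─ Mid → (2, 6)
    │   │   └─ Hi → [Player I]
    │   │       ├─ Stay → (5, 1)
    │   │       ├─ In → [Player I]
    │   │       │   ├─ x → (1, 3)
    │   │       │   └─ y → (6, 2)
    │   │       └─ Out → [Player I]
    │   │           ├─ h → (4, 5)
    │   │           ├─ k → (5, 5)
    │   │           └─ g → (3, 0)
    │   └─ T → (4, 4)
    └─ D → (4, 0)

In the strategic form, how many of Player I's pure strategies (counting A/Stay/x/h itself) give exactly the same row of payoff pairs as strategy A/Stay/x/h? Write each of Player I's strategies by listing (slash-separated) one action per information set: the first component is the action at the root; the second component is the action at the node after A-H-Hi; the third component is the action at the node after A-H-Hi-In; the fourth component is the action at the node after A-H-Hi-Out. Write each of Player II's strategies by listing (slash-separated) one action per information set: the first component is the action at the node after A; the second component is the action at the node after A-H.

Row for A/Stay/x/h (columns H/Mid, H/Hi, T/Mid, T/Hi): (2,6) (5,1) (4,4) (4,4).
Under A/Stay/x/h, Player I's choice at the node after A-H-Hi-In and at the node after A-H-Hi-Out can never be reached regardless of what Player II does, so varying those choices leaves every outcome unchanged.
Holding the reachable choices fixed and varying the unreachable ones freely already gives 2 × 3 = 6 equivalent strategies.
No other strategy reproduces this row, so those 6 are the full class: A/Stay/x/h, A/Stay/x/k, A/Stay/x/g, A/Stay/y/h, A/Stay/y/k, A/Stay/y/g.

6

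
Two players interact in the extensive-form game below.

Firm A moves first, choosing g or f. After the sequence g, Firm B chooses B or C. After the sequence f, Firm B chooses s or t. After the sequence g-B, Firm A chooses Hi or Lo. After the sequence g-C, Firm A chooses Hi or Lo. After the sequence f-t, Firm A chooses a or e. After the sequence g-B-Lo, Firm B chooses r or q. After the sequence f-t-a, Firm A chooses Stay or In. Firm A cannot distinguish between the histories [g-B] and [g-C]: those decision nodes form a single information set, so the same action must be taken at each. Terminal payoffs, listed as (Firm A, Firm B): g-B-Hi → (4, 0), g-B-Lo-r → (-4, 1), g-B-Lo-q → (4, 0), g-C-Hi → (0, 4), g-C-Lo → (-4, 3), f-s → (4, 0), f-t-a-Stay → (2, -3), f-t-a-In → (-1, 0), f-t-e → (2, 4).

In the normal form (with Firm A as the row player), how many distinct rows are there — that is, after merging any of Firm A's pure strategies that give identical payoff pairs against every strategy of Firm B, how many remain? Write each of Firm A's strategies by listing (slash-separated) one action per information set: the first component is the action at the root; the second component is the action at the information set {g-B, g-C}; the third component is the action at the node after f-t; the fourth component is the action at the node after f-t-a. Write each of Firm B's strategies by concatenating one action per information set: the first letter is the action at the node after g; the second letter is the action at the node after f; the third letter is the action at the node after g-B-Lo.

Firm A has 16 pure strategies: g/Hi/a/Stay, g/Hi/a/In, g/Hi/e/Stay, g/Hi/e/In, g/Lo/a/Stay, g/Lo/a/In, g/Lo/e/Stay, g/Lo/e/In, f/Hi/a/Stay, f/Hi/a/In, f/Hi/e/Stay, f/Hi/e/In, f/Lo/a/Stay, f/Lo/a/In, f/Lo/e/Stay, f/Lo/e/In. Columns: Bsr, Bsq, Btr, Btq, Csr, Csq, Ctr, Ctq.
{g/Hi/a/Stay, g/Hi/a/In, g/Hi/e/Stay, g/Hi/e/In} → row (4,0) (4,0) (4,0) (4,0) (0,4) (0,4) (0,4) (0,4)
{g/Lo/a/Stay, g/Lo/a/In, g/Lo/e/Stay, g/Lo/e/In} → row (-4,1) (4,0) (-4,1) (4,0) (-4,3) (-4,3) (-4,3) (-4,3)
{f/Hi/a/Stay, f/Lo/a/Stay} → row (4,0) (4,0) (2,-3) (2,-3) (4,0) (4,0) (2,-3) (2,-3)
{f/Hi/a/In, f/Lo/a/In} → row (4,0) (4,0) (-1,0) (-1,0) (4,0) (4,0) (-1,0) (-1,0)
{f/Hi/e/Stay, f/Hi/e/In, f/Lo/e/Stay, f/Lo/e/In} → row (4,0) (4,0) (2,4) (2,4) (4,0) (4,0) (2,4) (2,4)
That's 5 distinct rows out of 16 strategies.

5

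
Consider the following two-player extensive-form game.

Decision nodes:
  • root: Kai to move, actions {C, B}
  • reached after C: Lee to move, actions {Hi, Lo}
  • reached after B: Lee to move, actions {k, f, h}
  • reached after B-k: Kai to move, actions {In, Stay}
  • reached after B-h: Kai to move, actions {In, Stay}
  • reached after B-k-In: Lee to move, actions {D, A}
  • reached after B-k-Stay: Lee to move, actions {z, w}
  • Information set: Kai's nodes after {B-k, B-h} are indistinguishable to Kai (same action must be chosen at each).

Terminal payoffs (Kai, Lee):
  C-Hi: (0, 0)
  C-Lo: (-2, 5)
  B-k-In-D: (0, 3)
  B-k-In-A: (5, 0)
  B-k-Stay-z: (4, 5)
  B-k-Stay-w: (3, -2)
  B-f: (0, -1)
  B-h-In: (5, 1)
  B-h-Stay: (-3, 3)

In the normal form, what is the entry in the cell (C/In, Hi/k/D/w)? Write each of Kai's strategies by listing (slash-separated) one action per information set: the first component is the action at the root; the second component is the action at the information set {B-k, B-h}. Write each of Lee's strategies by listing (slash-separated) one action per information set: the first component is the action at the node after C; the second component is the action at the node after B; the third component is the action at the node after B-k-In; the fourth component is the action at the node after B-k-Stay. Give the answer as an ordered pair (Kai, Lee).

Trace the play path from the root:
  Kai plays C
  Lee plays Hi at [C]
→ terminal payoff (0, 0).
(Kai's choice at the information set {B-k, B-h} is never reached on this path, so it doesn't affect the outcome.)

(0, 0)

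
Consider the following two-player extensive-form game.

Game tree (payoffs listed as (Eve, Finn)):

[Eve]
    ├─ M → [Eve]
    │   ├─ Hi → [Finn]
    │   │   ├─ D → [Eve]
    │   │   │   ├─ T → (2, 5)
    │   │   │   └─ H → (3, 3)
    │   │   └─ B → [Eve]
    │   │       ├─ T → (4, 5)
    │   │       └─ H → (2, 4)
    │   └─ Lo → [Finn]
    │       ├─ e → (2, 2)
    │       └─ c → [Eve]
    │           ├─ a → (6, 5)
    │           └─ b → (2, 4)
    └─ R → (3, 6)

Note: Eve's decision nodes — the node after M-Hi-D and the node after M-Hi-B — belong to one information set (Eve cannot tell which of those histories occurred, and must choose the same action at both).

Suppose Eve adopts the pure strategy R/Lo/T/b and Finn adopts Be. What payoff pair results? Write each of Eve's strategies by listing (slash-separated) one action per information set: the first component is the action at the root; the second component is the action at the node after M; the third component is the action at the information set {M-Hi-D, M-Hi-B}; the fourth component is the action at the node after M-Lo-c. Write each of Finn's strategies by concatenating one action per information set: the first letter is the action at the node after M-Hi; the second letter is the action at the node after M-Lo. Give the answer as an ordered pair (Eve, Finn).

(3, 6)

Trace the play path from the root:
  Eve plays R
→ terminal payoff (3, 6).
(Eve's choice at the node after M is never reached on this path, so it doesn't affect the outcome.)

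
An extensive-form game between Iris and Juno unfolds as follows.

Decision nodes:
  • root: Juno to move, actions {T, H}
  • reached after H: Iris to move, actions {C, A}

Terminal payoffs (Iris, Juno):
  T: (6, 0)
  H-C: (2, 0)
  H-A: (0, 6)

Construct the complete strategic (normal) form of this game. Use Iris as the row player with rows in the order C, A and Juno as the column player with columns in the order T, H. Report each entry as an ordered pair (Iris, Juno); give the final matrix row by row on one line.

            T        H
   C    (6,0)    (2,0)
   A    (6,0)    (0,6)

C: (6,0) (2,0) | A: (6,0) (0,6)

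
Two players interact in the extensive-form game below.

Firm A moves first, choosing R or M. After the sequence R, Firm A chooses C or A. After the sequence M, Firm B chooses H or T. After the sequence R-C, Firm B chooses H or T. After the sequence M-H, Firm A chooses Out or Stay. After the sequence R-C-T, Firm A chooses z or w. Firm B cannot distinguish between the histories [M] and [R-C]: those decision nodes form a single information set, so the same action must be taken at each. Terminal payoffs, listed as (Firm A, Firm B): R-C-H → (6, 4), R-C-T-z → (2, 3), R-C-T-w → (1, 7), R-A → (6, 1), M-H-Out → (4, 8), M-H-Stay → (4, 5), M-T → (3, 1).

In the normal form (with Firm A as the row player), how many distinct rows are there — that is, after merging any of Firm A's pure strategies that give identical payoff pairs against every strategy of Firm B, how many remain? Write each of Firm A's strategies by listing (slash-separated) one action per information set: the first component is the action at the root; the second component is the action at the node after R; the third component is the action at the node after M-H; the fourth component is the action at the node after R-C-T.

5

Firm A has 16 pure strategies: R/C/Out/z, R/C/Out/w, R/C/Stay/z, R/C/Stay/w, R/A/Out/z, R/A/Out/w, R/A/Stay/z, R/A/Stay/w, M/C/Out/z, M/C/Out/w, M/C/Stay/z, M/C/Stay/w, M/A/Out/z, M/A/Out/w, M/A/Stay/z, M/A/Stay/w. Columns: H, T.
{R/C/Out/z, R/C/Stay/z} → row (6,4) (2,3)
{R/C/Out/w, R/C/Stay/w} → row (6,4) (1,7)
{R/A/Out/z, R/A/Out/w, R/A/Stay/z, R/A/Stay/w} → row (6,1) (6,1)
{M/C/Out/z, M/C/Out/w, M/A/Out/z, M/A/Out/w} → row (4,8) (3,1)
{M/C/Stay/z, M/C/Stay/w, M/A/Stay/z, M/A/Stay/w} → row (4,5) (3,1)
That's 5 distinct rows out of 16 strategies.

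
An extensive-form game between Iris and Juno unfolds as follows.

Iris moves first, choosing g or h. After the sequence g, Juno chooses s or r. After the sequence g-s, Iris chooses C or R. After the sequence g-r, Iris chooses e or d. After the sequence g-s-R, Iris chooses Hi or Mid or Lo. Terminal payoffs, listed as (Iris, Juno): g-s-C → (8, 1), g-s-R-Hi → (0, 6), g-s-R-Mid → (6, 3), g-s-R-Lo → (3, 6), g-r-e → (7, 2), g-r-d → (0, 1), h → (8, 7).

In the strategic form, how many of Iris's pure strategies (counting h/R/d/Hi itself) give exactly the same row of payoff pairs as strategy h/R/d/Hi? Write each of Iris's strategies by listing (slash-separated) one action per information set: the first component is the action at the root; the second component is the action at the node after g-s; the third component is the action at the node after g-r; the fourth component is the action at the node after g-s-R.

Row for h/R/d/Hi (columns s, r): (8,7) (8,7).
Under h/R/d/Hi, Iris's choice at the node after g-s and at the node after g-r and at the node after g-s-R can never be reached regardless of what Juno does, so varying those choices leaves every outcome unchanged.
Holding the reachable choices fixed and varying the unreachable ones freely already gives 2 × 2 × 3 = 12 equivalent strategies.
No other strategy reproduces this row, so those 12 are the full class: h/C/e/Hi, h/C/e/Mid, h/C/e/Lo, h/C/d/Hi, h/C/d/Mid, h/C/d/Lo, h/R/e/Hi, h/R/e/Mid, h/R/e/Lo, h/R/d/Hi, h/R/d/Mid, h/R/d/Lo.

12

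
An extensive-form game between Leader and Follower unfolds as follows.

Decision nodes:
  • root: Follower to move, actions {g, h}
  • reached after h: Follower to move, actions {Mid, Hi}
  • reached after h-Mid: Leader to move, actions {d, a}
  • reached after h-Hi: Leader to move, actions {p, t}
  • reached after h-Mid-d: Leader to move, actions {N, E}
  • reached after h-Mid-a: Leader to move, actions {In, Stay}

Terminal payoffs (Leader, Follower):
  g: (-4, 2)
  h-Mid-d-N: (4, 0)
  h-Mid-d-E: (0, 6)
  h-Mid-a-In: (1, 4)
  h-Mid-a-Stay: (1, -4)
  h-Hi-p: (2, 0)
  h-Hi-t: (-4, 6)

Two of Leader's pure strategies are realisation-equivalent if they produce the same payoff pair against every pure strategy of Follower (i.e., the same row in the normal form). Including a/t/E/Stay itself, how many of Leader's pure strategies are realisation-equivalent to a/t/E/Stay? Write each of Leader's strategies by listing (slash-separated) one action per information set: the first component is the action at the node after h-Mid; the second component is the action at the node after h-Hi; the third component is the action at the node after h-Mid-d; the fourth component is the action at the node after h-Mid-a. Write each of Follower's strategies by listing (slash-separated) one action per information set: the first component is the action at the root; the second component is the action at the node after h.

2

Row for a/t/E/Stay (columns g/Mid, g/Hi, h/Mid, h/Hi): (-4,2) (-4,2) (1,-4) (-4,6).
Under a/t/E/Stay, Leader's choice at the node after h-Mid-d can never be reached regardless of what Follower does, so varying those choices leaves every outcome unchanged.
Holding the reachable choices fixed and varying the unreachable one freely already gives 2 equivalent strategies.
No other strategy reproduces this row, so those 2 are the full class: a/t/N/Stay, a/t/E/Stay.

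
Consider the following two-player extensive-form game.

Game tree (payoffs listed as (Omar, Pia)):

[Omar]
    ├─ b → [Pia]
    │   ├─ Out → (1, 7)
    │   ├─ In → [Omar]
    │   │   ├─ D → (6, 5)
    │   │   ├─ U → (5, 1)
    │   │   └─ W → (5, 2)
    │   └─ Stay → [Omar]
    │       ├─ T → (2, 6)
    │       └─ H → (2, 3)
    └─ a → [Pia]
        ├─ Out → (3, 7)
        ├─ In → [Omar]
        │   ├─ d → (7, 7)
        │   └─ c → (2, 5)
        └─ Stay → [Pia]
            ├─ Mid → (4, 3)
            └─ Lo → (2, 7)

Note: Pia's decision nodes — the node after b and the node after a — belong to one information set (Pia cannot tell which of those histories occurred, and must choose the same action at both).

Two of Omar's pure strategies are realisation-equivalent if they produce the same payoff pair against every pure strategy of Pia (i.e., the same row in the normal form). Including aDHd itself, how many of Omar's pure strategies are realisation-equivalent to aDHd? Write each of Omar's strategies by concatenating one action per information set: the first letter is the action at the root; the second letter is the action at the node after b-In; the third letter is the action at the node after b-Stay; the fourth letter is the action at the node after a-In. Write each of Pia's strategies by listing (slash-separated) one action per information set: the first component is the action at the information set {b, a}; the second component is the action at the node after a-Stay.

6

Row for aDHd (columns Out/Mid, Out/Lo, In/Mid, In/Lo, Stay/Mid, Stay/Lo): (3,7) (3,7) (7,7) (7,7) (4,3) (2,7).
Under aDHd, Omar's choice at the node after b-In and at the node after b-Stay can never be reached regardless of what Pia does, so varying those choices leaves every outcome unchanged.
Holding the reachable choices fixed and varying the unreachable ones freely already gives 3 × 2 = 6 equivalent strategies.
No other strategy reproduces this row, so those 6 are the full class: aDTd, aDHd, aUTd, aUHd, aWTd, aWHd.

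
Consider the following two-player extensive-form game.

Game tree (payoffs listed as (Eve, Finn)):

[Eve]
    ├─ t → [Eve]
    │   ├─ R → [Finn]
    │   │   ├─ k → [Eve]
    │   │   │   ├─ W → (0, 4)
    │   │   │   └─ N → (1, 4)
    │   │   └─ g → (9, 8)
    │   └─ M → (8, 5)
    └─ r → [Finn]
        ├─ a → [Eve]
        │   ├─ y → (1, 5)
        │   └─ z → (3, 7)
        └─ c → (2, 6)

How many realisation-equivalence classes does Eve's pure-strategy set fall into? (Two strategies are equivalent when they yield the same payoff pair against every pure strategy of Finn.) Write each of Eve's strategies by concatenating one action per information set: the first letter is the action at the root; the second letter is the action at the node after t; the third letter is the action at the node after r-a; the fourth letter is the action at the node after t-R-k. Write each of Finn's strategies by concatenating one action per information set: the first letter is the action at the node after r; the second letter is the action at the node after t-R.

5

Eve has 16 pure strategies: tRyW, tRyN, tRzW, tRzN, tMyW, tMyN, tMzW, tMzN, rRyW, rRyN, rRzW, rRzN, rMyW, rMyN, rMzW, rMzN. Columns: ak, ag, ck, cg.
{tRyW, tRzW} → row (0,4) (9,8) (0,4) (9,8)
{tRyN, tRzN} → row (1,4) (9,8) (1,4) (9,8)
{tMyW, tMyN, tMzW, tMzN} → row (8,5) (8,5) (8,5) (8,5)
{rRyW, rRyN, rMyW, rMyN} → row (1,5) (1,5) (2,6) (2,6)
{rRzW, rRzN, rMzW, rMzN} → row (3,7) (3,7) (2,6) (2,6)
That's 5 distinct rows out of 16 strategies.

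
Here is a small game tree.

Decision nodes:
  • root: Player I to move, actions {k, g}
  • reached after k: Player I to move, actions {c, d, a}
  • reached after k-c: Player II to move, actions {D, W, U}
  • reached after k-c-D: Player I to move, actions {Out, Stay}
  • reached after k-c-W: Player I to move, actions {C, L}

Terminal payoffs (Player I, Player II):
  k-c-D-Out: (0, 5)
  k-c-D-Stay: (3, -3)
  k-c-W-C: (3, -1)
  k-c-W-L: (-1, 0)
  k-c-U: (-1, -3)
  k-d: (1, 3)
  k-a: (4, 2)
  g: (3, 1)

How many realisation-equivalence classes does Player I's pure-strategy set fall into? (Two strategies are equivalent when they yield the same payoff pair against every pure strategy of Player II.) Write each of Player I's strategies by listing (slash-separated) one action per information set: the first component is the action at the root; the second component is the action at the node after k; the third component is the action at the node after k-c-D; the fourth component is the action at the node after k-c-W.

7

Player I has 24 pure strategies: k/c/Out/C, k/c/Out/L, k/c/Stay/C, k/c/Stay/L, k/d/Out/C, k/d/Out/L, k/d/Stay/C, k/d/Stay/L, k/a/Out/C, k/a/Out/L, k/a/Stay/C, k/a/Stay/L, g/c/Out/C, g/c/Out/L, g/c/Stay/C, g/c/Stay/L, g/d/Out/C, g/d/Out/L, g/d/Stay/C, g/d/Stay/L, g/a/Out/C, g/a/Out/L, g/a/Stay/C, g/a/Stay/L. Columns: D, W, U.
{k/c/Out/C} → row (0,5) (3,-1) (-1,-3)
{k/c/Out/L} → row (0,5) (-1,0) (-1,-3)
{k/c/Stay/C} → row (3,-3) (3,-1) (-1,-3)
{k/c/Stay/L} → row (3,-3) (-1,0) (-1,-3)
{k/d/Out/C, k/d/Out/L, k/d/Stay/C, k/d/Stay/L} → row (1,3) (1,3) (1,3)
{k/a/Out/C, k/a/Out/L, k/a/Stay/C, k/a/Stay/L} → row (4,2) (4,2) (4,2)
{g/c/Out/C, g/c/Out/L, g/c/Stay/C, g/c/Stay/L, g/d/Out/C, g/d/Out/L, g/d/Stay/C, g/d/Stay/L, g/a/Out/C, g/a/Out/L, g/a/Stay/C, g/a/Stay/L} → row (3,1) (3,1) (3,1)
That's 7 distinct rows out of 24 strategies.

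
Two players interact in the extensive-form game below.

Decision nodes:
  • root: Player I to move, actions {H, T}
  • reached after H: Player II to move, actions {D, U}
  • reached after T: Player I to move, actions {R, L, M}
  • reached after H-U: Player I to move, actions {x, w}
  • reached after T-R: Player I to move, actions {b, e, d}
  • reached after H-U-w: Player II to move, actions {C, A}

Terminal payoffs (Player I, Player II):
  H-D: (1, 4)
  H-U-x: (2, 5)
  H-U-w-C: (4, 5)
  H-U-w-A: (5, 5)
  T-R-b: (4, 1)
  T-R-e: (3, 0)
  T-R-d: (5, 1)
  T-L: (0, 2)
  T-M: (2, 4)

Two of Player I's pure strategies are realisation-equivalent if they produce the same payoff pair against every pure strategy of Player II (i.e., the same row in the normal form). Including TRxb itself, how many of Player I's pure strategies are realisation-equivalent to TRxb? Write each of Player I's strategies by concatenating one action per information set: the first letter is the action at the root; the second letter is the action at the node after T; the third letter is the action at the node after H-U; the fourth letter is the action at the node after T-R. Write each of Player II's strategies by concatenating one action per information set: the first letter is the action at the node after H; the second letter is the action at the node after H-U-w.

Row for TRxb (columns DC, DA, UC, UA): (4,1) (4,1) (4,1) (4,1).
Under TRxb, Player I's choice at the node after H-U can never be reached regardless of what Player II does, so varying those choices leaves every outcome unchanged.
Holding the reachable choices fixed and varying the unreachable one freely already gives 2 equivalent strategies.
No other strategy reproduces this row, so those 2 are the full class: TRxb, TRwb.

2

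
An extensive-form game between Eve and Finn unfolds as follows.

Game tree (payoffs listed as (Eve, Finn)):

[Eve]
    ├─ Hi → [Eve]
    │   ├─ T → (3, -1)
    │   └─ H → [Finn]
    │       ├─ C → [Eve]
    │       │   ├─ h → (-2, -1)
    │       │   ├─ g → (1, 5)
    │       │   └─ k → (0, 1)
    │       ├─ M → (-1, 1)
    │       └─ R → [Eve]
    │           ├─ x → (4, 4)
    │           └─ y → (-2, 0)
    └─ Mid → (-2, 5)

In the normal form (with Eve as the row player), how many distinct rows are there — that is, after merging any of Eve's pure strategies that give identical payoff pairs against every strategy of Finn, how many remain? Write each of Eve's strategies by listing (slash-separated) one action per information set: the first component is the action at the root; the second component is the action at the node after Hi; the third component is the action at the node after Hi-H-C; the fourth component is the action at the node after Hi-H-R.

Eve has 24 pure strategies: Hi/T/h/x, Hi/T/h/y, Hi/T/g/x, Hi/T/g/y, Hi/T/k/x, Hi/T/k/y, Hi/H/h/x, Hi/H/h/y, Hi/H/g/x, Hi/H/g/y, Hi/H/k/x, Hi/H/k/y, Mid/T/h/x, Mid/T/h/y, Mid/T/g/x, Mid/T/g/y, Mid/T/k/x, Mid/T/k/y, Mid/H/h/x, Mid/H/h/y, Mid/H/g/x, Mid/H/g/y, Mid/H/k/x, Mid/H/k/y. Columns: C, M, R.
{Hi/T/h/x, Hi/T/h/y, Hi/T/g/x, Hi/T/g/y, Hi/T/k/x, Hi/T/k/y} → row (3,-1) (3,-1) (3,-1)
{Hi/H/h/x} → row (-2,-1) (-1,1) (4,4)
{Hi/H/h/y} → row (-2,-1) (-1,1) (-2,0)
{Hi/H/g/x} → row (1,5) (-1,1) (4,4)
{Hi/H/g/y} → row (1,5) (-1,1) (-2,0)
{Hi/H/k/x} → row (0,1) (-1,1) (4,4)
{Hi/H/k/y} → row (0,1) (-1,1) (-2,0)
{Mid/T/h/x, Mid/T/h/y, Mid/T/g/x, Mid/T/g/y, Mid/T/k/x, Mid/T/k/y, Mid/H/h/x, Mid/H/h/y, Mid/H/g/x, Mid/H/g/y, Mid/H/k/x, Mid/H/k/y} → row (-2,5) (-2,5) (-2,5)
That's 8 distinct rows out of 24 strategies.

8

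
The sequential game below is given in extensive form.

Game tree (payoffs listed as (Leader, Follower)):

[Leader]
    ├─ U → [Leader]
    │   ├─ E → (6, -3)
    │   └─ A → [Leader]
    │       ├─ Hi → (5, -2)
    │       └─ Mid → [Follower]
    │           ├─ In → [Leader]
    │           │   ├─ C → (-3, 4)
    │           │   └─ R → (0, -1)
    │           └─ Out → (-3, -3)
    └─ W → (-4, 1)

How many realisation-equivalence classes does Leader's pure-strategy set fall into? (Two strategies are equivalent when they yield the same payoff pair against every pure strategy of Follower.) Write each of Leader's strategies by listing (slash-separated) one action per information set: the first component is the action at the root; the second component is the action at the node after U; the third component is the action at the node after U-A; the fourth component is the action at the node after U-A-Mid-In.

Leader has 16 pure strategies: U/E/Hi/C, U/E/Hi/R, U/E/Mid/C, U/E/Mid/R, U/A/Hi/C, U/A/Hi/R, U/A/Mid/C, U/A/Mid/R, W/E/Hi/C, W/E/Hi/R, W/E/Mid/C, W/E/Mid/R, W/A/Hi/C, W/A/Hi/R, W/A/Mid/C, W/A/Mid/R. Columns: In, Out.
{U/E/Hi/C, U/E/Hi/R, U/E/Mid/C, U/E/Mid/R} → row (6,-3) (6,-3)
{U/A/Hi/C, U/A/Hi/R} → row (5,-2) (5,-2)
{U/A/Mid/C} → row (-3,4) (-3,-3)
{U/A/Mid/R} → row (0,-1) (-3,-3)
{W/E/Hi/C, W/E/Hi/R, W/E/Mid/C, W/E/Mid/R, W/A/Hi/C, W/A/Hi/R, W/A/Mid/C, W/A/Mid/R} → row (-4,1) (-4,1)
That's 5 distinct rows out of 16 strategies.

5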